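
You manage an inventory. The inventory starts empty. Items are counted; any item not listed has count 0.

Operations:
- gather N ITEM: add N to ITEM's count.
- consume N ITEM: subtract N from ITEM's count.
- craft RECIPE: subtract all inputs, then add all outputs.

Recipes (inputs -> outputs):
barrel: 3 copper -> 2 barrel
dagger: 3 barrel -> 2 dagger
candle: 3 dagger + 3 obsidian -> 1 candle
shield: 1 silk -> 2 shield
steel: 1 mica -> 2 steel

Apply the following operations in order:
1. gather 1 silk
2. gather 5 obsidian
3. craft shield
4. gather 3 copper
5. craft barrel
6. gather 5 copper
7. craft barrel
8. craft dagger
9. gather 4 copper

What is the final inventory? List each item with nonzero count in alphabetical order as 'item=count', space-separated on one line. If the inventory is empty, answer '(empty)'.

After 1 (gather 1 silk): silk=1
After 2 (gather 5 obsidian): obsidian=5 silk=1
After 3 (craft shield): obsidian=5 shield=2
After 4 (gather 3 copper): copper=3 obsidian=5 shield=2
After 5 (craft barrel): barrel=2 obsidian=5 shield=2
After 6 (gather 5 copper): barrel=2 copper=5 obsidian=5 shield=2
After 7 (craft barrel): barrel=4 copper=2 obsidian=5 shield=2
After 8 (craft dagger): barrel=1 copper=2 dagger=2 obsidian=5 shield=2
After 9 (gather 4 copper): barrel=1 copper=6 dagger=2 obsidian=5 shield=2

Answer: barrel=1 copper=6 dagger=2 obsidian=5 shield=2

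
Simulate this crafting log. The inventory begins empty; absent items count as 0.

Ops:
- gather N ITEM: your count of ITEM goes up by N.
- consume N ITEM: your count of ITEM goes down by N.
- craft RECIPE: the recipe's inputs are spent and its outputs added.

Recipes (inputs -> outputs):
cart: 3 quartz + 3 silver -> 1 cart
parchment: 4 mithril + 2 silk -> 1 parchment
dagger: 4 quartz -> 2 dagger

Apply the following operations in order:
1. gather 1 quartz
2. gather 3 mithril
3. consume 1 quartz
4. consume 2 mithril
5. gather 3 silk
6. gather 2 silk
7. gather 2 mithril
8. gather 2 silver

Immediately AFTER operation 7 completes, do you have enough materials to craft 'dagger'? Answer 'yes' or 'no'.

After 1 (gather 1 quartz): quartz=1
After 2 (gather 3 mithril): mithril=3 quartz=1
After 3 (consume 1 quartz): mithril=3
After 4 (consume 2 mithril): mithril=1
After 5 (gather 3 silk): mithril=1 silk=3
After 6 (gather 2 silk): mithril=1 silk=5
After 7 (gather 2 mithril): mithril=3 silk=5

Answer: no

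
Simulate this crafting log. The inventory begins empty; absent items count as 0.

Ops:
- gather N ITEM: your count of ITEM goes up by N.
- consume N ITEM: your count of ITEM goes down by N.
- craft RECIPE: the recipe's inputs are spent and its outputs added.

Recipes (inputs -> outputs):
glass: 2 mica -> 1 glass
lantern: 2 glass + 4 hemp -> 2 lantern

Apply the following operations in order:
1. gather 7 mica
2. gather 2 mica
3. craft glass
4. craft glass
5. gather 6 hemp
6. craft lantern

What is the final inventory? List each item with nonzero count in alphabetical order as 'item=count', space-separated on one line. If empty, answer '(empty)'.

After 1 (gather 7 mica): mica=7
After 2 (gather 2 mica): mica=9
After 3 (craft glass): glass=1 mica=7
After 4 (craft glass): glass=2 mica=5
After 5 (gather 6 hemp): glass=2 hemp=6 mica=5
After 6 (craft lantern): hemp=2 lantern=2 mica=5

Answer: hemp=2 lantern=2 mica=5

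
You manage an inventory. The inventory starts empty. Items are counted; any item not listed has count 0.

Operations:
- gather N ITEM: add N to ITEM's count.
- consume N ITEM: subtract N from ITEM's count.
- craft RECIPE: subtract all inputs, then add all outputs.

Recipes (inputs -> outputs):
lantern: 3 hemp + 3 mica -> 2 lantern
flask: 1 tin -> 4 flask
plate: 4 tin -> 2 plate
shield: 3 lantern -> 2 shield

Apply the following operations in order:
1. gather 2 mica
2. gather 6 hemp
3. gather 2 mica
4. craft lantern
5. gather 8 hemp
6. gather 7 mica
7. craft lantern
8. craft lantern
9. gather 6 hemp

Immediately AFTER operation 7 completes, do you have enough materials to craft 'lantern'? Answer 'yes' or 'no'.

After 1 (gather 2 mica): mica=2
After 2 (gather 6 hemp): hemp=6 mica=2
After 3 (gather 2 mica): hemp=6 mica=4
After 4 (craft lantern): hemp=3 lantern=2 mica=1
After 5 (gather 8 hemp): hemp=11 lantern=2 mica=1
After 6 (gather 7 mica): hemp=11 lantern=2 mica=8
After 7 (craft lantern): hemp=8 lantern=4 mica=5

Answer: yes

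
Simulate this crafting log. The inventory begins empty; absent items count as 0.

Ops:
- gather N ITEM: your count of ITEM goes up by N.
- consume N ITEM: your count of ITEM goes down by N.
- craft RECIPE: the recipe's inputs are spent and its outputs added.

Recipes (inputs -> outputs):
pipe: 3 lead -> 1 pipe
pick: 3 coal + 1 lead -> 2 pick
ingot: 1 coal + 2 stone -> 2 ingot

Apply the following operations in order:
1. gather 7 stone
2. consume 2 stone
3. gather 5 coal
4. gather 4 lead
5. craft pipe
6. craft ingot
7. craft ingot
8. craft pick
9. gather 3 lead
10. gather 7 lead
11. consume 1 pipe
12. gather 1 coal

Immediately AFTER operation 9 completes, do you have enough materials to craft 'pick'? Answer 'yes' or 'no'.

After 1 (gather 7 stone): stone=7
After 2 (consume 2 stone): stone=5
After 3 (gather 5 coal): coal=5 stone=5
After 4 (gather 4 lead): coal=5 lead=4 stone=5
After 5 (craft pipe): coal=5 lead=1 pipe=1 stone=5
After 6 (craft ingot): coal=4 ingot=2 lead=1 pipe=1 stone=3
After 7 (craft ingot): coal=3 ingot=4 lead=1 pipe=1 stone=1
After 8 (craft pick): ingot=4 pick=2 pipe=1 stone=1
After 9 (gather 3 lead): ingot=4 lead=3 pick=2 pipe=1 stone=1

Answer: no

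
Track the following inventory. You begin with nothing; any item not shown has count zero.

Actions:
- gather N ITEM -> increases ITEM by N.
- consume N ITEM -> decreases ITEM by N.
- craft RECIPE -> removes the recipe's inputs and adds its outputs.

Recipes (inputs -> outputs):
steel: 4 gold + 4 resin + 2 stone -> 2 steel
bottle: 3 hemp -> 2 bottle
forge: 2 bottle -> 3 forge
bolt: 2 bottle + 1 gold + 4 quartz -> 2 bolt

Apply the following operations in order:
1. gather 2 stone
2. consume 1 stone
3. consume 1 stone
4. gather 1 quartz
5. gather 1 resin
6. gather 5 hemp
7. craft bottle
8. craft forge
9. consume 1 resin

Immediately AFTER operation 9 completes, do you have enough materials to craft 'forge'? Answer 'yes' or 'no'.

Answer: no

Derivation:
After 1 (gather 2 stone): stone=2
After 2 (consume 1 stone): stone=1
After 3 (consume 1 stone): (empty)
After 4 (gather 1 quartz): quartz=1
After 5 (gather 1 resin): quartz=1 resin=1
After 6 (gather 5 hemp): hemp=5 quartz=1 resin=1
After 7 (craft bottle): bottle=2 hemp=2 quartz=1 resin=1
After 8 (craft forge): forge=3 hemp=2 quartz=1 resin=1
After 9 (consume 1 resin): forge=3 hemp=2 quartz=1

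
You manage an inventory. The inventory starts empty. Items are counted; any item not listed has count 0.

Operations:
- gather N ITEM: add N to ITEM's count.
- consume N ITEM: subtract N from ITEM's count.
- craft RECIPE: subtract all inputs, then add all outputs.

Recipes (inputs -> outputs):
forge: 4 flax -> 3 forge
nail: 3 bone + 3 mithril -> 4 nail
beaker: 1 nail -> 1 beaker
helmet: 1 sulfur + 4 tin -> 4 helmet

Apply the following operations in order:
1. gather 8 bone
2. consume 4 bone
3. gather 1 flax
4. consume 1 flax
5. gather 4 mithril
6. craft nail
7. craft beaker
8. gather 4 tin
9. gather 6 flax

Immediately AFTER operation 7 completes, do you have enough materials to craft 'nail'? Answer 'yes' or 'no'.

Answer: no

Derivation:
After 1 (gather 8 bone): bone=8
After 2 (consume 4 bone): bone=4
After 3 (gather 1 flax): bone=4 flax=1
After 4 (consume 1 flax): bone=4
After 5 (gather 4 mithril): bone=4 mithril=4
After 6 (craft nail): bone=1 mithril=1 nail=4
After 7 (craft beaker): beaker=1 bone=1 mithril=1 nail=3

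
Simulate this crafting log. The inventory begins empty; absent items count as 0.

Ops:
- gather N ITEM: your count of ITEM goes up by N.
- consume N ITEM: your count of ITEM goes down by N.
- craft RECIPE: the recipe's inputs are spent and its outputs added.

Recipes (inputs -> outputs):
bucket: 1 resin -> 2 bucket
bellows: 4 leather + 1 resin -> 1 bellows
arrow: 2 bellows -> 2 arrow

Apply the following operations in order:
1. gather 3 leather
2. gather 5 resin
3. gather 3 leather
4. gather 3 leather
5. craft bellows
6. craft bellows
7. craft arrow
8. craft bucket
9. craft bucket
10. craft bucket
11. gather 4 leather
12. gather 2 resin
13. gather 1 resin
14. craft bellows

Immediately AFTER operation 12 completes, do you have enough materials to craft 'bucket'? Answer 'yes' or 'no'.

After 1 (gather 3 leather): leather=3
After 2 (gather 5 resin): leather=3 resin=5
After 3 (gather 3 leather): leather=6 resin=5
After 4 (gather 3 leather): leather=9 resin=5
After 5 (craft bellows): bellows=1 leather=5 resin=4
After 6 (craft bellows): bellows=2 leather=1 resin=3
After 7 (craft arrow): arrow=2 leather=1 resin=3
After 8 (craft bucket): arrow=2 bucket=2 leather=1 resin=2
After 9 (craft bucket): arrow=2 bucket=4 leather=1 resin=1
After 10 (craft bucket): arrow=2 bucket=6 leather=1
After 11 (gather 4 leather): arrow=2 bucket=6 leather=5
After 12 (gather 2 resin): arrow=2 bucket=6 leather=5 resin=2

Answer: yes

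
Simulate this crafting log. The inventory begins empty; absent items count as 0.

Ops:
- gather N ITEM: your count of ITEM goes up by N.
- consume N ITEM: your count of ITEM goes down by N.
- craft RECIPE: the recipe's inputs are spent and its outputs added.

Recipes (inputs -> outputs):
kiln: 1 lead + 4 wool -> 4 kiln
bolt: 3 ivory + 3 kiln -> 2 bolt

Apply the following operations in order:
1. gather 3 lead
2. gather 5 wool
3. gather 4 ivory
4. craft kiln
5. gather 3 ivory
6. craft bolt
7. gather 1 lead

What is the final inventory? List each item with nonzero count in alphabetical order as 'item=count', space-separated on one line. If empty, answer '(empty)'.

After 1 (gather 3 lead): lead=3
After 2 (gather 5 wool): lead=3 wool=5
After 3 (gather 4 ivory): ivory=4 lead=3 wool=5
After 4 (craft kiln): ivory=4 kiln=4 lead=2 wool=1
After 5 (gather 3 ivory): ivory=7 kiln=4 lead=2 wool=1
After 6 (craft bolt): bolt=2 ivory=4 kiln=1 lead=2 wool=1
After 7 (gather 1 lead): bolt=2 ivory=4 kiln=1 lead=3 wool=1

Answer: bolt=2 ivory=4 kiln=1 lead=3 wool=1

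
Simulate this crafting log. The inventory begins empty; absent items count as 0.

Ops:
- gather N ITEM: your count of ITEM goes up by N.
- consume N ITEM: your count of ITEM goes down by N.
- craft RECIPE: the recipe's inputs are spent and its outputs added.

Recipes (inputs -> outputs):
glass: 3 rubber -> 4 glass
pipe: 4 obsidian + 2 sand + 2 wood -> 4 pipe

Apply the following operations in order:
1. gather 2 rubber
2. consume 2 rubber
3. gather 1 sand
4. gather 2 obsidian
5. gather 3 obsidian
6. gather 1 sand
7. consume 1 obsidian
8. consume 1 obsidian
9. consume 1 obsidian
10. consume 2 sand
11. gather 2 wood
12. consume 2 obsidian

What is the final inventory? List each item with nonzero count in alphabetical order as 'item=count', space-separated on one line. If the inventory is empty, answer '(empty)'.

Answer: wood=2

Derivation:
After 1 (gather 2 rubber): rubber=2
After 2 (consume 2 rubber): (empty)
After 3 (gather 1 sand): sand=1
After 4 (gather 2 obsidian): obsidian=2 sand=1
After 5 (gather 3 obsidian): obsidian=5 sand=1
After 6 (gather 1 sand): obsidian=5 sand=2
After 7 (consume 1 obsidian): obsidian=4 sand=2
After 8 (consume 1 obsidian): obsidian=3 sand=2
After 9 (consume 1 obsidian): obsidian=2 sand=2
After 10 (consume 2 sand): obsidian=2
After 11 (gather 2 wood): obsidian=2 wood=2
After 12 (consume 2 obsidian): wood=2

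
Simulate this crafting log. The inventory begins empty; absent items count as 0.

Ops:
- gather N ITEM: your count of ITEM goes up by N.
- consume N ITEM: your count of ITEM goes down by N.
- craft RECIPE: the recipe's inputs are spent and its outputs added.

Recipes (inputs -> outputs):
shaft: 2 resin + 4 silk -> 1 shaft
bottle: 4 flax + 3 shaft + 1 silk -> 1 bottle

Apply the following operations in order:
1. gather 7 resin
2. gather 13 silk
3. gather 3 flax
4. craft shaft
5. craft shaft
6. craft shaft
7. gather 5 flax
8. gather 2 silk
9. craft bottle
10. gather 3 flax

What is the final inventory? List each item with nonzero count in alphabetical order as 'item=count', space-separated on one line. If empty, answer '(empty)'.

After 1 (gather 7 resin): resin=7
After 2 (gather 13 silk): resin=7 silk=13
After 3 (gather 3 flax): flax=3 resin=7 silk=13
After 4 (craft shaft): flax=3 resin=5 shaft=1 silk=9
After 5 (craft shaft): flax=3 resin=3 shaft=2 silk=5
After 6 (craft shaft): flax=3 resin=1 shaft=3 silk=1
After 7 (gather 5 flax): flax=8 resin=1 shaft=3 silk=1
After 8 (gather 2 silk): flax=8 resin=1 shaft=3 silk=3
After 9 (craft bottle): bottle=1 flax=4 resin=1 silk=2
After 10 (gather 3 flax): bottle=1 flax=7 resin=1 silk=2

Answer: bottle=1 flax=7 resin=1 silk=2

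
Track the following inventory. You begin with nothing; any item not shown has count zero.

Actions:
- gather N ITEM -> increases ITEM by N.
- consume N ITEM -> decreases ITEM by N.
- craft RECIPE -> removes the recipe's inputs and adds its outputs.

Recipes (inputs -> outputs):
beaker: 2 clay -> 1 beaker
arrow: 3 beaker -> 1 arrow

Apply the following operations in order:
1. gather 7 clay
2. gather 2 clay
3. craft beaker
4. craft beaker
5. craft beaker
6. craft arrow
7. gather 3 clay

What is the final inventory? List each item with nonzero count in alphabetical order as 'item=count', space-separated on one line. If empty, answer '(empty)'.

After 1 (gather 7 clay): clay=7
After 2 (gather 2 clay): clay=9
After 3 (craft beaker): beaker=1 clay=7
After 4 (craft beaker): beaker=2 clay=5
After 5 (craft beaker): beaker=3 clay=3
After 6 (craft arrow): arrow=1 clay=3
After 7 (gather 3 clay): arrow=1 clay=6

Answer: arrow=1 clay=6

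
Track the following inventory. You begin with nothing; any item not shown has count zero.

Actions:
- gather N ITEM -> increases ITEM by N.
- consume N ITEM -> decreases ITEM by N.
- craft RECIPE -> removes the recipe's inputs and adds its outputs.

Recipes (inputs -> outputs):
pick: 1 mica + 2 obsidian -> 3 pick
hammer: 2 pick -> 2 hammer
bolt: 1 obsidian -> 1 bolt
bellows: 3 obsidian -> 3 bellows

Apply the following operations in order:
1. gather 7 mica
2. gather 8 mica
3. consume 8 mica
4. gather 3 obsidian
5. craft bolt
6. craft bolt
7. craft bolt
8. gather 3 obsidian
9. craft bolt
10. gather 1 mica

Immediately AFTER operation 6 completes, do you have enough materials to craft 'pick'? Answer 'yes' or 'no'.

After 1 (gather 7 mica): mica=7
After 2 (gather 8 mica): mica=15
After 3 (consume 8 mica): mica=7
After 4 (gather 3 obsidian): mica=7 obsidian=3
After 5 (craft bolt): bolt=1 mica=7 obsidian=2
After 6 (craft bolt): bolt=2 mica=7 obsidian=1

Answer: no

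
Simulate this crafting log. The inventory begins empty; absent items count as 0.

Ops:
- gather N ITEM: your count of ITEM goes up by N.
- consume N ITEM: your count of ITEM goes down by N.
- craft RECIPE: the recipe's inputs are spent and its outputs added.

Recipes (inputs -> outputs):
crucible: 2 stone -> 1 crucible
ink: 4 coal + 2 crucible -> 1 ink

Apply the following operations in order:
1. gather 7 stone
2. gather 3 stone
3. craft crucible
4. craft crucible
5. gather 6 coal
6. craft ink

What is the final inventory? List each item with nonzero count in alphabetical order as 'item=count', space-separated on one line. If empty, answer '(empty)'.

Answer: coal=2 ink=1 stone=6

Derivation:
After 1 (gather 7 stone): stone=7
After 2 (gather 3 stone): stone=10
After 3 (craft crucible): crucible=1 stone=8
After 4 (craft crucible): crucible=2 stone=6
After 5 (gather 6 coal): coal=6 crucible=2 stone=6
After 6 (craft ink): coal=2 ink=1 stone=6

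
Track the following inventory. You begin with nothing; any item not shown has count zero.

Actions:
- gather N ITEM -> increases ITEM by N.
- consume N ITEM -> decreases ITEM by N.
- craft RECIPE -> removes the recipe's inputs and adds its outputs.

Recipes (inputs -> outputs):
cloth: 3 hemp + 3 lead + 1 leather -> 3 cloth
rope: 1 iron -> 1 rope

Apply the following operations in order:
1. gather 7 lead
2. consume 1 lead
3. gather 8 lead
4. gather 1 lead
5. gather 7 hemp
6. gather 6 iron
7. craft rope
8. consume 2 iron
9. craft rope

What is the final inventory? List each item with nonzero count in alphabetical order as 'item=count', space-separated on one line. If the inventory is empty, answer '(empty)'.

Answer: hemp=7 iron=2 lead=15 rope=2

Derivation:
After 1 (gather 7 lead): lead=7
After 2 (consume 1 lead): lead=6
After 3 (gather 8 lead): lead=14
After 4 (gather 1 lead): lead=15
After 5 (gather 7 hemp): hemp=7 lead=15
After 6 (gather 6 iron): hemp=7 iron=6 lead=15
After 7 (craft rope): hemp=7 iron=5 lead=15 rope=1
After 8 (consume 2 iron): hemp=7 iron=3 lead=15 rope=1
After 9 (craft rope): hemp=7 iron=2 lead=15 rope=2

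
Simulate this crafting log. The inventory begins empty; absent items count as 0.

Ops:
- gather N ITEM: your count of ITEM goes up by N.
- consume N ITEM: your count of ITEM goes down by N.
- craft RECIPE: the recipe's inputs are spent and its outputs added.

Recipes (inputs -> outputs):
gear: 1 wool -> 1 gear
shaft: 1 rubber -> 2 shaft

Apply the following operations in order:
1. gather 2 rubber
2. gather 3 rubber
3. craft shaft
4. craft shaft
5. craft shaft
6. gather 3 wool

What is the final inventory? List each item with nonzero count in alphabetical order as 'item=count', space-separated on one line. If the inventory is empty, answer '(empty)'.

After 1 (gather 2 rubber): rubber=2
After 2 (gather 3 rubber): rubber=5
After 3 (craft shaft): rubber=4 shaft=2
After 4 (craft shaft): rubber=3 shaft=4
After 5 (craft shaft): rubber=2 shaft=6
After 6 (gather 3 wool): rubber=2 shaft=6 wool=3

Answer: rubber=2 shaft=6 wool=3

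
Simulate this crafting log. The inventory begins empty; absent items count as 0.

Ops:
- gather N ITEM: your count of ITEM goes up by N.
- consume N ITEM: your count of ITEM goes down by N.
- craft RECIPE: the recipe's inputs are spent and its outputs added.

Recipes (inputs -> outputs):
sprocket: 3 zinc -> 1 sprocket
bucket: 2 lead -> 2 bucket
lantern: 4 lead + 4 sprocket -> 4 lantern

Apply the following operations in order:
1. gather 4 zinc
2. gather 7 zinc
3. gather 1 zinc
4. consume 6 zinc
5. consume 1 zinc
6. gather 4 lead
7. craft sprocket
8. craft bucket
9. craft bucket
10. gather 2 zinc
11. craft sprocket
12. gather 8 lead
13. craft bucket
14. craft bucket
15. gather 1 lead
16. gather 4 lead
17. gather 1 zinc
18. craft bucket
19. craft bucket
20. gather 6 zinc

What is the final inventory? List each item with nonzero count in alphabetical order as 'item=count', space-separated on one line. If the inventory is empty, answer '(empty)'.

After 1 (gather 4 zinc): zinc=4
After 2 (gather 7 zinc): zinc=11
After 3 (gather 1 zinc): zinc=12
After 4 (consume 6 zinc): zinc=6
After 5 (consume 1 zinc): zinc=5
After 6 (gather 4 lead): lead=4 zinc=5
After 7 (craft sprocket): lead=4 sprocket=1 zinc=2
After 8 (craft bucket): bucket=2 lead=2 sprocket=1 zinc=2
After 9 (craft bucket): bucket=4 sprocket=1 zinc=2
After 10 (gather 2 zinc): bucket=4 sprocket=1 zinc=4
After 11 (craft sprocket): bucket=4 sprocket=2 zinc=1
After 12 (gather 8 lead): bucket=4 lead=8 sprocket=2 zinc=1
After 13 (craft bucket): bucket=6 lead=6 sprocket=2 zinc=1
After 14 (craft bucket): bucket=8 lead=4 sprocket=2 zinc=1
After 15 (gather 1 lead): bucket=8 lead=5 sprocket=2 zinc=1
After 16 (gather 4 lead): bucket=8 lead=9 sprocket=2 zinc=1
After 17 (gather 1 zinc): bucket=8 lead=9 sprocket=2 zinc=2
After 18 (craft bucket): bucket=10 lead=7 sprocket=2 zinc=2
After 19 (craft bucket): bucket=12 lead=5 sprocket=2 zinc=2
After 20 (gather 6 zinc): bucket=12 lead=5 sprocket=2 zinc=8

Answer: bucket=12 lead=5 sprocket=2 zinc=8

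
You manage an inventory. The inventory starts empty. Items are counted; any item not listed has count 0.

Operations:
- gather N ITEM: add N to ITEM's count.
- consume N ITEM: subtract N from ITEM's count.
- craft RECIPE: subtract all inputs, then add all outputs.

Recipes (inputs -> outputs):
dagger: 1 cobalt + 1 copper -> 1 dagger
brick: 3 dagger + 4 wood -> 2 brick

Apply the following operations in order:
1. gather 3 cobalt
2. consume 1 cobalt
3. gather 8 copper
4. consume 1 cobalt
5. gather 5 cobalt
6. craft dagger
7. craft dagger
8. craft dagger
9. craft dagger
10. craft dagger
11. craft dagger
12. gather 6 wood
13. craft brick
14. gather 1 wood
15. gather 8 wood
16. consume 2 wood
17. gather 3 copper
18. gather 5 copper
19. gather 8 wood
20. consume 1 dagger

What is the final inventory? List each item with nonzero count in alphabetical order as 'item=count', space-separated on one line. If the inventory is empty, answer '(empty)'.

After 1 (gather 3 cobalt): cobalt=3
After 2 (consume 1 cobalt): cobalt=2
After 3 (gather 8 copper): cobalt=2 copper=8
After 4 (consume 1 cobalt): cobalt=1 copper=8
After 5 (gather 5 cobalt): cobalt=6 copper=8
After 6 (craft dagger): cobalt=5 copper=7 dagger=1
After 7 (craft dagger): cobalt=4 copper=6 dagger=2
After 8 (craft dagger): cobalt=3 copper=5 dagger=3
After 9 (craft dagger): cobalt=2 copper=4 dagger=4
After 10 (craft dagger): cobalt=1 copper=3 dagger=5
After 11 (craft dagger): copper=2 dagger=6
After 12 (gather 6 wood): copper=2 dagger=6 wood=6
After 13 (craft brick): brick=2 copper=2 dagger=3 wood=2
After 14 (gather 1 wood): brick=2 copper=2 dagger=3 wood=3
After 15 (gather 8 wood): brick=2 copper=2 dagger=3 wood=11
After 16 (consume 2 wood): brick=2 copper=2 dagger=3 wood=9
After 17 (gather 3 copper): brick=2 copper=5 dagger=3 wood=9
After 18 (gather 5 copper): brick=2 copper=10 dagger=3 wood=9
After 19 (gather 8 wood): brick=2 copper=10 dagger=3 wood=17
After 20 (consume 1 dagger): brick=2 copper=10 dagger=2 wood=17

Answer: brick=2 copper=10 dagger=2 wood=17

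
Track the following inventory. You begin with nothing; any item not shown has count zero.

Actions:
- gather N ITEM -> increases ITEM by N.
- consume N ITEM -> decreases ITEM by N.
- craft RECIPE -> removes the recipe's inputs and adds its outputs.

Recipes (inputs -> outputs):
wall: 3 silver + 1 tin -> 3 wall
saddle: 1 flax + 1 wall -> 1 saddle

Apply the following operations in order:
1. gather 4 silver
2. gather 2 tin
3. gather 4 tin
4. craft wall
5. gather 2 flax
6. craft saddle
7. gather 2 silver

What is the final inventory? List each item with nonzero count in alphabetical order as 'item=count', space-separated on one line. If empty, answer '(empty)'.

After 1 (gather 4 silver): silver=4
After 2 (gather 2 tin): silver=4 tin=2
After 3 (gather 4 tin): silver=4 tin=6
After 4 (craft wall): silver=1 tin=5 wall=3
After 5 (gather 2 flax): flax=2 silver=1 tin=5 wall=3
After 6 (craft saddle): flax=1 saddle=1 silver=1 tin=5 wall=2
After 7 (gather 2 silver): flax=1 saddle=1 silver=3 tin=5 wall=2

Answer: flax=1 saddle=1 silver=3 tin=5 wall=2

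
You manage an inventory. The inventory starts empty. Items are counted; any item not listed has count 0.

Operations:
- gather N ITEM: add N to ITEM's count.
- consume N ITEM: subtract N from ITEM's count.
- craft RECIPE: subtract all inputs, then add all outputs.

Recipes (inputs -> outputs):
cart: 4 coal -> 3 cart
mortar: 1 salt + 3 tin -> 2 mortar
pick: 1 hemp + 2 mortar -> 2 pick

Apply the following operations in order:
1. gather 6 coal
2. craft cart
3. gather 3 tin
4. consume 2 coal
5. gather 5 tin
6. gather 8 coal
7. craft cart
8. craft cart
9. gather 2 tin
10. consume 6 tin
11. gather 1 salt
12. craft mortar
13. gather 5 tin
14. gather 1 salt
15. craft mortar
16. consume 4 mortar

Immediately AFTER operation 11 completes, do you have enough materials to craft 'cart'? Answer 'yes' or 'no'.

Answer: no

Derivation:
After 1 (gather 6 coal): coal=6
After 2 (craft cart): cart=3 coal=2
After 3 (gather 3 tin): cart=3 coal=2 tin=3
After 4 (consume 2 coal): cart=3 tin=3
After 5 (gather 5 tin): cart=3 tin=8
After 6 (gather 8 coal): cart=3 coal=8 tin=8
After 7 (craft cart): cart=6 coal=4 tin=8
After 8 (craft cart): cart=9 tin=8
After 9 (gather 2 tin): cart=9 tin=10
After 10 (consume 6 tin): cart=9 tin=4
After 11 (gather 1 salt): cart=9 salt=1 tin=4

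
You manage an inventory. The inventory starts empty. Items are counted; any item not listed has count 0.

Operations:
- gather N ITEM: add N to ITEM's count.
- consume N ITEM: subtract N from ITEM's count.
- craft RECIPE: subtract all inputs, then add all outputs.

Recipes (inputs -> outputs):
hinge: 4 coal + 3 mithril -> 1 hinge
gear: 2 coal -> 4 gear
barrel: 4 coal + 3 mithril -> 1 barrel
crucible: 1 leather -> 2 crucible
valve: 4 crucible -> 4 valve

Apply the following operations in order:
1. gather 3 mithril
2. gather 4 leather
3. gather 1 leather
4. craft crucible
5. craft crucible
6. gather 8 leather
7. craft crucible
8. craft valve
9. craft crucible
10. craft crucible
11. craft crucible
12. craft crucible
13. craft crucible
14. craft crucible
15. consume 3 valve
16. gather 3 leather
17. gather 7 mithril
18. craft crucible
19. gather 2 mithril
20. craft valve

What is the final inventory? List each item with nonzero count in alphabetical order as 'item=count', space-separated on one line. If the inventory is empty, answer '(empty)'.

Answer: crucible=12 leather=6 mithril=12 valve=5

Derivation:
After 1 (gather 3 mithril): mithril=3
After 2 (gather 4 leather): leather=4 mithril=3
After 3 (gather 1 leather): leather=5 mithril=3
After 4 (craft crucible): crucible=2 leather=4 mithril=3
After 5 (craft crucible): crucible=4 leather=3 mithril=3
After 6 (gather 8 leather): crucible=4 leather=11 mithril=3
After 7 (craft crucible): crucible=6 leather=10 mithril=3
After 8 (craft valve): crucible=2 leather=10 mithril=3 valve=4
After 9 (craft crucible): crucible=4 leather=9 mithril=3 valve=4
After 10 (craft crucible): crucible=6 leather=8 mithril=3 valve=4
After 11 (craft crucible): crucible=8 leather=7 mithril=3 valve=4
After 12 (craft crucible): crucible=10 leather=6 mithril=3 valve=4
After 13 (craft crucible): crucible=12 leather=5 mithril=3 valve=4
After 14 (craft crucible): crucible=14 leather=4 mithril=3 valve=4
After 15 (consume 3 valve): crucible=14 leather=4 mithril=3 valve=1
After 16 (gather 3 leather): crucible=14 leather=7 mithril=3 valve=1
After 17 (gather 7 mithril): crucible=14 leather=7 mithril=10 valve=1
After 18 (craft crucible): crucible=16 leather=6 mithril=10 valve=1
After 19 (gather 2 mithril): crucible=16 leather=6 mithril=12 valve=1
After 20 (craft valve): crucible=12 leather=6 mithril=12 valve=5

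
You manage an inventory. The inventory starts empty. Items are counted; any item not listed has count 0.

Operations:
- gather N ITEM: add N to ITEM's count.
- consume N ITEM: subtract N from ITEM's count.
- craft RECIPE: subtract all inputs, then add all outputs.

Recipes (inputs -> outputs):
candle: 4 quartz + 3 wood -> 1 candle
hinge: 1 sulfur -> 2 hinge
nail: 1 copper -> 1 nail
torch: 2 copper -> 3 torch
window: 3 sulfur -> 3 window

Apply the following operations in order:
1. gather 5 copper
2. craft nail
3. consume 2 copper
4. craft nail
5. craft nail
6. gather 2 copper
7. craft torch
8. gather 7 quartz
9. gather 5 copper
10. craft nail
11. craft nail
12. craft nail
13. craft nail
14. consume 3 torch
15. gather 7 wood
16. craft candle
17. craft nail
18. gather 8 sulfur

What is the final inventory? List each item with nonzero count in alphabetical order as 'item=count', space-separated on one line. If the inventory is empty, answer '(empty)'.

After 1 (gather 5 copper): copper=5
After 2 (craft nail): copper=4 nail=1
After 3 (consume 2 copper): copper=2 nail=1
After 4 (craft nail): copper=1 nail=2
After 5 (craft nail): nail=3
After 6 (gather 2 copper): copper=2 nail=3
After 7 (craft torch): nail=3 torch=3
After 8 (gather 7 quartz): nail=3 quartz=7 torch=3
After 9 (gather 5 copper): copper=5 nail=3 quartz=7 torch=3
After 10 (craft nail): copper=4 nail=4 quartz=7 torch=3
After 11 (craft nail): copper=3 nail=5 quartz=7 torch=3
After 12 (craft nail): copper=2 nail=6 quartz=7 torch=3
After 13 (craft nail): copper=1 nail=7 quartz=7 torch=3
After 14 (consume 3 torch): copper=1 nail=7 quartz=7
After 15 (gather 7 wood): copper=1 nail=7 quartz=7 wood=7
After 16 (craft candle): candle=1 copper=1 nail=7 quartz=3 wood=4
After 17 (craft nail): candle=1 nail=8 quartz=3 wood=4
After 18 (gather 8 sulfur): candle=1 nail=8 quartz=3 sulfur=8 wood=4

Answer: candle=1 nail=8 quartz=3 sulfur=8 wood=4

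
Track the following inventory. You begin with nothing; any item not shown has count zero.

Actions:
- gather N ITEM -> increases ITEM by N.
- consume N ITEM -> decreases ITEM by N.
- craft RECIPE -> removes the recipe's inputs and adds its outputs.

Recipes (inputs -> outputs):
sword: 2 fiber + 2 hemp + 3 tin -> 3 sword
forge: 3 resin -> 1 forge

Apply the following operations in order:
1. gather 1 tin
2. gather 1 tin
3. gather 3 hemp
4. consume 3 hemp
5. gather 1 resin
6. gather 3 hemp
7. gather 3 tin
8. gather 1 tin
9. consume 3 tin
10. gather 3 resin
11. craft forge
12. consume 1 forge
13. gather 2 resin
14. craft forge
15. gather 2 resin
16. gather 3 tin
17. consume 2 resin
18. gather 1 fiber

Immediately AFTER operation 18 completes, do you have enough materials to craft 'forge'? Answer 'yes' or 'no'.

After 1 (gather 1 tin): tin=1
After 2 (gather 1 tin): tin=2
After 3 (gather 3 hemp): hemp=3 tin=2
After 4 (consume 3 hemp): tin=2
After 5 (gather 1 resin): resin=1 tin=2
After 6 (gather 3 hemp): hemp=3 resin=1 tin=2
After 7 (gather 3 tin): hemp=3 resin=1 tin=5
After 8 (gather 1 tin): hemp=3 resin=1 tin=6
After 9 (consume 3 tin): hemp=3 resin=1 tin=3
After 10 (gather 3 resin): hemp=3 resin=4 tin=3
After 11 (craft forge): forge=1 hemp=3 resin=1 tin=3
After 12 (consume 1 forge): hemp=3 resin=1 tin=3
After 13 (gather 2 resin): hemp=3 resin=3 tin=3
After 14 (craft forge): forge=1 hemp=3 tin=3
After 15 (gather 2 resin): forge=1 hemp=3 resin=2 tin=3
After 16 (gather 3 tin): forge=1 hemp=3 resin=2 tin=6
After 17 (consume 2 resin): forge=1 hemp=3 tin=6
After 18 (gather 1 fiber): fiber=1 forge=1 hemp=3 tin=6

Answer: no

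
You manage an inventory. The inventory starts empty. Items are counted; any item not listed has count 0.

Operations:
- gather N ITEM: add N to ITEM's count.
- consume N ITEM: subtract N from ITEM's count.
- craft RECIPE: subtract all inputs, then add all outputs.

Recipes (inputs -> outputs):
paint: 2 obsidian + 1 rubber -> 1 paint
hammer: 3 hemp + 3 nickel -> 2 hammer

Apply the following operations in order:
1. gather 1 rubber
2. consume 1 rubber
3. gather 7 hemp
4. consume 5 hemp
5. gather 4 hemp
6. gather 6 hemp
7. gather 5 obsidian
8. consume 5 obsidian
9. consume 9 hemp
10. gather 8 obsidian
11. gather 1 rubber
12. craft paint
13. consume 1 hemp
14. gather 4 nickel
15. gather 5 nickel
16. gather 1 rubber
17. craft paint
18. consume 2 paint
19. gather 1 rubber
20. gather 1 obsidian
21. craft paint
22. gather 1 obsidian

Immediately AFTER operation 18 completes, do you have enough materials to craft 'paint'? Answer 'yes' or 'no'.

After 1 (gather 1 rubber): rubber=1
After 2 (consume 1 rubber): (empty)
After 3 (gather 7 hemp): hemp=7
After 4 (consume 5 hemp): hemp=2
After 5 (gather 4 hemp): hemp=6
After 6 (gather 6 hemp): hemp=12
After 7 (gather 5 obsidian): hemp=12 obsidian=5
After 8 (consume 5 obsidian): hemp=12
After 9 (consume 9 hemp): hemp=3
After 10 (gather 8 obsidian): hemp=3 obsidian=8
After 11 (gather 1 rubber): hemp=3 obsidian=8 rubber=1
After 12 (craft paint): hemp=3 obsidian=6 paint=1
After 13 (consume 1 hemp): hemp=2 obsidian=6 paint=1
After 14 (gather 4 nickel): hemp=2 nickel=4 obsidian=6 paint=1
After 15 (gather 5 nickel): hemp=2 nickel=9 obsidian=6 paint=1
After 16 (gather 1 rubber): hemp=2 nickel=9 obsidian=6 paint=1 rubber=1
After 17 (craft paint): hemp=2 nickel=9 obsidian=4 paint=2
After 18 (consume 2 paint): hemp=2 nickel=9 obsidian=4

Answer: no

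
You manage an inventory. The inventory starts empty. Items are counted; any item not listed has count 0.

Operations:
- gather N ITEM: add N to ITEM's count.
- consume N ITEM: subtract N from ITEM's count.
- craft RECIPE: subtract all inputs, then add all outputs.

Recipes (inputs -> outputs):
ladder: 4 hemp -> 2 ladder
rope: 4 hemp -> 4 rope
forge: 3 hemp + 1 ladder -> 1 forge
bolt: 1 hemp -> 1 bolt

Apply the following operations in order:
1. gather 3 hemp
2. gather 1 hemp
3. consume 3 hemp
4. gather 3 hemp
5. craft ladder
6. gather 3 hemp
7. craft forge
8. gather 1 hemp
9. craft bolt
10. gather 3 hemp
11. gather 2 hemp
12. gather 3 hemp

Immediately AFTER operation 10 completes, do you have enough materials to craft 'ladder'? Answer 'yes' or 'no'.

Answer: no

Derivation:
After 1 (gather 3 hemp): hemp=3
After 2 (gather 1 hemp): hemp=4
After 3 (consume 3 hemp): hemp=1
After 4 (gather 3 hemp): hemp=4
After 5 (craft ladder): ladder=2
After 6 (gather 3 hemp): hemp=3 ladder=2
After 7 (craft forge): forge=1 ladder=1
After 8 (gather 1 hemp): forge=1 hemp=1 ladder=1
After 9 (craft bolt): bolt=1 forge=1 ladder=1
After 10 (gather 3 hemp): bolt=1 forge=1 hemp=3 ladder=1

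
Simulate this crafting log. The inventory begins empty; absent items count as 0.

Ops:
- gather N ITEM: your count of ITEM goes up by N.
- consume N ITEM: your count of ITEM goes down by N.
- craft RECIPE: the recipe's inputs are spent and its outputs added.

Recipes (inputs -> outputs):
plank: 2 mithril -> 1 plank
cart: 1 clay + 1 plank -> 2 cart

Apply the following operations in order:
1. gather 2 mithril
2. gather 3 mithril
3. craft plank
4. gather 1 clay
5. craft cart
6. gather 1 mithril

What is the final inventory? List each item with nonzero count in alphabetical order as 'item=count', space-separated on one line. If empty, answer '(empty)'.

After 1 (gather 2 mithril): mithril=2
After 2 (gather 3 mithril): mithril=5
After 3 (craft plank): mithril=3 plank=1
After 4 (gather 1 clay): clay=1 mithril=3 plank=1
After 5 (craft cart): cart=2 mithril=3
After 6 (gather 1 mithril): cart=2 mithril=4

Answer: cart=2 mithril=4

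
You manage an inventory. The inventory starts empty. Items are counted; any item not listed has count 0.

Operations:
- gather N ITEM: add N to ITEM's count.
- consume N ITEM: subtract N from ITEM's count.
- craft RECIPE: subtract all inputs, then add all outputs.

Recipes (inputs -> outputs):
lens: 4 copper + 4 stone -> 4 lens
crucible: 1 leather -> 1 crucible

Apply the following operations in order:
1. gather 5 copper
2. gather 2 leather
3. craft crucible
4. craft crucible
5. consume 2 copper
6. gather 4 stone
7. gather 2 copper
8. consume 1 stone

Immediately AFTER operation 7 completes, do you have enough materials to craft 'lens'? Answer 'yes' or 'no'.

Answer: yes

Derivation:
After 1 (gather 5 copper): copper=5
After 2 (gather 2 leather): copper=5 leather=2
After 3 (craft crucible): copper=5 crucible=1 leather=1
After 4 (craft crucible): copper=5 crucible=2
After 5 (consume 2 copper): copper=3 crucible=2
After 6 (gather 4 stone): copper=3 crucible=2 stone=4
After 7 (gather 2 copper): copper=5 crucible=2 stone=4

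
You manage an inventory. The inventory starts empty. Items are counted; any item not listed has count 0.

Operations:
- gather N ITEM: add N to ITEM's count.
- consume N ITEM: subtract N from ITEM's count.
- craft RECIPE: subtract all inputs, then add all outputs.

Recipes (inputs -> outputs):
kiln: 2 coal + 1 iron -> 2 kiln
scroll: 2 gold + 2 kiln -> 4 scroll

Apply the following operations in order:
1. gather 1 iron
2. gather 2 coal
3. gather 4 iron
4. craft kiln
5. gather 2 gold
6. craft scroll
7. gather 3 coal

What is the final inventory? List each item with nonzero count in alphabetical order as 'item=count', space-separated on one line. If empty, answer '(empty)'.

Answer: coal=3 iron=4 scroll=4

Derivation:
After 1 (gather 1 iron): iron=1
After 2 (gather 2 coal): coal=2 iron=1
After 3 (gather 4 iron): coal=2 iron=5
After 4 (craft kiln): iron=4 kiln=2
After 5 (gather 2 gold): gold=2 iron=4 kiln=2
After 6 (craft scroll): iron=4 scroll=4
After 7 (gather 3 coal): coal=3 iron=4 scroll=4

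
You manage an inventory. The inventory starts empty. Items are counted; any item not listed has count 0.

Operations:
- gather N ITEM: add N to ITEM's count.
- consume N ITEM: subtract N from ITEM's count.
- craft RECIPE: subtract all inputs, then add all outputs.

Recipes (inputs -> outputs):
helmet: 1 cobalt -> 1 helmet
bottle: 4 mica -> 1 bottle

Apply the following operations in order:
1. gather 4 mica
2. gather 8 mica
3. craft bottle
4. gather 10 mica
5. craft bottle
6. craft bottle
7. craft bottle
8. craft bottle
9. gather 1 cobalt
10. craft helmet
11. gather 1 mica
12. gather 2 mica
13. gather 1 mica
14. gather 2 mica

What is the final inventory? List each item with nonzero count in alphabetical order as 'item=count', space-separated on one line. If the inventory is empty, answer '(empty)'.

After 1 (gather 4 mica): mica=4
After 2 (gather 8 mica): mica=12
After 3 (craft bottle): bottle=1 mica=8
After 4 (gather 10 mica): bottle=1 mica=18
After 5 (craft bottle): bottle=2 mica=14
After 6 (craft bottle): bottle=3 mica=10
After 7 (craft bottle): bottle=4 mica=6
After 8 (craft bottle): bottle=5 mica=2
After 9 (gather 1 cobalt): bottle=5 cobalt=1 mica=2
After 10 (craft helmet): bottle=5 helmet=1 mica=2
After 11 (gather 1 mica): bottle=5 helmet=1 mica=3
After 12 (gather 2 mica): bottle=5 helmet=1 mica=5
After 13 (gather 1 mica): bottle=5 helmet=1 mica=6
After 14 (gather 2 mica): bottle=5 helmet=1 mica=8

Answer: bottle=5 helmet=1 mica=8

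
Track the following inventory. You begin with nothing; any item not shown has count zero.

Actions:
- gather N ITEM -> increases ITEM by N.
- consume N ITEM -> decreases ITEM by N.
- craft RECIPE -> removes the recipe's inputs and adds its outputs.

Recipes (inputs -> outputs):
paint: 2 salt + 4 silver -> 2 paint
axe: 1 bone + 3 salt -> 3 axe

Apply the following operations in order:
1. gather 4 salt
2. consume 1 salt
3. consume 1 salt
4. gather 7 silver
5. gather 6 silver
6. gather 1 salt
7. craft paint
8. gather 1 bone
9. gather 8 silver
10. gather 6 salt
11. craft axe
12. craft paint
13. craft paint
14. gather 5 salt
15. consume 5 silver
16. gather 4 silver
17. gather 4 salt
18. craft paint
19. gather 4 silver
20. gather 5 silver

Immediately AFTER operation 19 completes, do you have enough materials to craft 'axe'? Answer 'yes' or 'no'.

Answer: no

Derivation:
After 1 (gather 4 salt): salt=4
After 2 (consume 1 salt): salt=3
After 3 (consume 1 salt): salt=2
After 4 (gather 7 silver): salt=2 silver=7
After 5 (gather 6 silver): salt=2 silver=13
After 6 (gather 1 salt): salt=3 silver=13
After 7 (craft paint): paint=2 salt=1 silver=9
After 8 (gather 1 bone): bone=1 paint=2 salt=1 silver=9
After 9 (gather 8 silver): bone=1 paint=2 salt=1 silver=17
After 10 (gather 6 salt): bone=1 paint=2 salt=7 silver=17
After 11 (craft axe): axe=3 paint=2 salt=4 silver=17
After 12 (craft paint): axe=3 paint=4 salt=2 silver=13
After 13 (craft paint): axe=3 paint=6 silver=9
After 14 (gather 5 salt): axe=3 paint=6 salt=5 silver=9
After 15 (consume 5 silver): axe=3 paint=6 salt=5 silver=4
After 16 (gather 4 silver): axe=3 paint=6 salt=5 silver=8
After 17 (gather 4 salt): axe=3 paint=6 salt=9 silver=8
After 18 (craft paint): axe=3 paint=8 salt=7 silver=4
After 19 (gather 4 silver): axe=3 paint=8 salt=7 silver=8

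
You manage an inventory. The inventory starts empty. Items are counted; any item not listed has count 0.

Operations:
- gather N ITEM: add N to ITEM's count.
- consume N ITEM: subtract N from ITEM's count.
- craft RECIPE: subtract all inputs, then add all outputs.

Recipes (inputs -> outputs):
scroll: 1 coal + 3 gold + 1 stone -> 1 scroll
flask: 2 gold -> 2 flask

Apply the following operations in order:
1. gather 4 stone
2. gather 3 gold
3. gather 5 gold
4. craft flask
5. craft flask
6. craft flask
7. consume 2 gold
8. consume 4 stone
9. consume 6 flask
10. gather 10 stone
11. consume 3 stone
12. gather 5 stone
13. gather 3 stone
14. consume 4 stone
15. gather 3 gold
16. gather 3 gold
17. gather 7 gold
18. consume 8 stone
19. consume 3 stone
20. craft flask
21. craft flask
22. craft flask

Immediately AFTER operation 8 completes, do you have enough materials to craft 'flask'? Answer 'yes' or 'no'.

After 1 (gather 4 stone): stone=4
After 2 (gather 3 gold): gold=3 stone=4
After 3 (gather 5 gold): gold=8 stone=4
After 4 (craft flask): flask=2 gold=6 stone=4
After 5 (craft flask): flask=4 gold=4 stone=4
After 6 (craft flask): flask=6 gold=2 stone=4
After 7 (consume 2 gold): flask=6 stone=4
After 8 (consume 4 stone): flask=6

Answer: no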